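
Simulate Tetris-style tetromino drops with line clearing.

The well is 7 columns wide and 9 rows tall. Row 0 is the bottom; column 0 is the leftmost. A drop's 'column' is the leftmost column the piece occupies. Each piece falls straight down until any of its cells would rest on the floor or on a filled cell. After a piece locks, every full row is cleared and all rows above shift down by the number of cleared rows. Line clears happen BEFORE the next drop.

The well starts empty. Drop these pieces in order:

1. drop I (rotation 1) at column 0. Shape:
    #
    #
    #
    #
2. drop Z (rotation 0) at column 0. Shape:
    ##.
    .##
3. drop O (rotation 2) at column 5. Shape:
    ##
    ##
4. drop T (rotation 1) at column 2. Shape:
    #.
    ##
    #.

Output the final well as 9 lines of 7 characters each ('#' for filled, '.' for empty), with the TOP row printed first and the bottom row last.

Answer: .......
.......
..#....
..##...
###....
###....
#......
#....##
#....##

Derivation:
Drop 1: I rot1 at col 0 lands with bottom-row=0; cleared 0 line(s) (total 0); column heights now [4 0 0 0 0 0 0], max=4
Drop 2: Z rot0 at col 0 lands with bottom-row=3; cleared 0 line(s) (total 0); column heights now [5 5 4 0 0 0 0], max=5
Drop 3: O rot2 at col 5 lands with bottom-row=0; cleared 0 line(s) (total 0); column heights now [5 5 4 0 0 2 2], max=5
Drop 4: T rot1 at col 2 lands with bottom-row=4; cleared 0 line(s) (total 0); column heights now [5 5 7 6 0 2 2], max=7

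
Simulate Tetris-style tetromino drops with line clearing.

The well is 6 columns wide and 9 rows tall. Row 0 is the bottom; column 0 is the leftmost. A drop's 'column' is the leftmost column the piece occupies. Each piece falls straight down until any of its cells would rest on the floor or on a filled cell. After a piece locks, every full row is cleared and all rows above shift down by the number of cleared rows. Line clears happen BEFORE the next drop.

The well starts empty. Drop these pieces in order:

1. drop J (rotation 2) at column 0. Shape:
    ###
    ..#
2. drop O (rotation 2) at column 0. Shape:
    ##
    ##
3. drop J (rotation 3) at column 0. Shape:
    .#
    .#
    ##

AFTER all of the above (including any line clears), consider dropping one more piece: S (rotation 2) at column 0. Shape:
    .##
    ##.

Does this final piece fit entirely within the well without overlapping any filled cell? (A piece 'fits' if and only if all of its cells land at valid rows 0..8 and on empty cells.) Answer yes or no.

Drop 1: J rot2 at col 0 lands with bottom-row=0; cleared 0 line(s) (total 0); column heights now [2 2 2 0 0 0], max=2
Drop 2: O rot2 at col 0 lands with bottom-row=2; cleared 0 line(s) (total 0); column heights now [4 4 2 0 0 0], max=4
Drop 3: J rot3 at col 0 lands with bottom-row=4; cleared 0 line(s) (total 0); column heights now [5 7 2 0 0 0], max=7
Test piece S rot2 at col 0 (width 3): heights before test = [5 7 2 0 0 0]; fits = True

Answer: yes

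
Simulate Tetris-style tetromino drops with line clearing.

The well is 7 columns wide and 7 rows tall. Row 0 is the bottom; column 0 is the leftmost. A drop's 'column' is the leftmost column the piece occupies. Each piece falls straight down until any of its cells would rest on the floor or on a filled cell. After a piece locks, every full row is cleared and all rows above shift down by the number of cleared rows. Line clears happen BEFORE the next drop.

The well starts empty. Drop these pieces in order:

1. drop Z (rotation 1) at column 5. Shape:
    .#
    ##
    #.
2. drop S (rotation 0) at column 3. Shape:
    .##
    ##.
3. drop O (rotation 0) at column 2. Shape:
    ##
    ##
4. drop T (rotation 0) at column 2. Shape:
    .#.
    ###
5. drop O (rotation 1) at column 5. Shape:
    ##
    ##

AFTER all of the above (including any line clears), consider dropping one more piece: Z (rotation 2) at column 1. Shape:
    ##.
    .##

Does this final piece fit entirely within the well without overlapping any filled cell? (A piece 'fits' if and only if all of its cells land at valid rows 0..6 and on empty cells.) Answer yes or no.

Answer: no

Derivation:
Drop 1: Z rot1 at col 5 lands with bottom-row=0; cleared 0 line(s) (total 0); column heights now [0 0 0 0 0 2 3], max=3
Drop 2: S rot0 at col 3 lands with bottom-row=1; cleared 0 line(s) (total 0); column heights now [0 0 0 2 3 3 3], max=3
Drop 3: O rot0 at col 2 lands with bottom-row=2; cleared 0 line(s) (total 0); column heights now [0 0 4 4 3 3 3], max=4
Drop 4: T rot0 at col 2 lands with bottom-row=4; cleared 0 line(s) (total 0); column heights now [0 0 5 6 5 3 3], max=6
Drop 5: O rot1 at col 5 lands with bottom-row=3; cleared 0 line(s) (total 0); column heights now [0 0 5 6 5 5 5], max=6
Test piece Z rot2 at col 1 (width 3): heights before test = [0 0 5 6 5 5 5]; fits = False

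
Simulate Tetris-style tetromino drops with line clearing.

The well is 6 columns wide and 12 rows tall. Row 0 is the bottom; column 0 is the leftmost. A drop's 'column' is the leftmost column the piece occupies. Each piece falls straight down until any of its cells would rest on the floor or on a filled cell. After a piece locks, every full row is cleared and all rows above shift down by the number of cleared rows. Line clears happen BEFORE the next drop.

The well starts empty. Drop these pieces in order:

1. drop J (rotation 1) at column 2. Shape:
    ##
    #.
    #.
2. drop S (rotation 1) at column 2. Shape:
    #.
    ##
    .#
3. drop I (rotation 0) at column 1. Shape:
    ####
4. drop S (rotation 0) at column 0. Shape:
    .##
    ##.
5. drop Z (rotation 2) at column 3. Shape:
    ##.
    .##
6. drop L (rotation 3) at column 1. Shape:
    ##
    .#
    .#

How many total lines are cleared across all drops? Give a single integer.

Drop 1: J rot1 at col 2 lands with bottom-row=0; cleared 0 line(s) (total 0); column heights now [0 0 3 3 0 0], max=3
Drop 2: S rot1 at col 2 lands with bottom-row=3; cleared 0 line(s) (total 0); column heights now [0 0 6 5 0 0], max=6
Drop 3: I rot0 at col 1 lands with bottom-row=6; cleared 0 line(s) (total 0); column heights now [0 7 7 7 7 0], max=7
Drop 4: S rot0 at col 0 lands with bottom-row=7; cleared 0 line(s) (total 0); column heights now [8 9 9 7 7 0], max=9
Drop 5: Z rot2 at col 3 lands with bottom-row=7; cleared 0 line(s) (total 0); column heights now [8 9 9 9 9 8], max=9
Drop 6: L rot3 at col 1 lands with bottom-row=9; cleared 0 line(s) (total 0); column heights now [8 12 12 9 9 8], max=12

Answer: 0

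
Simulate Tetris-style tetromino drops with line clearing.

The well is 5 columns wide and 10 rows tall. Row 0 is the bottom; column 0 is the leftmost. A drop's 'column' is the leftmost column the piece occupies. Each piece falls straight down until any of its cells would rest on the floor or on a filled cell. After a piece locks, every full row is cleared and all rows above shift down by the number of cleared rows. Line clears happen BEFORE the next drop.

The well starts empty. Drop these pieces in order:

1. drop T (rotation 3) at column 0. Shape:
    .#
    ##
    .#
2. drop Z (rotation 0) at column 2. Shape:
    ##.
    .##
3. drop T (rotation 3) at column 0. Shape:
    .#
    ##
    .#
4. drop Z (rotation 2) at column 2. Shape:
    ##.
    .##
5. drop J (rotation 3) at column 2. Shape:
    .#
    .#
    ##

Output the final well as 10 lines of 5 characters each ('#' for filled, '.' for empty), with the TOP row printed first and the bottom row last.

Drop 1: T rot3 at col 0 lands with bottom-row=0; cleared 0 line(s) (total 0); column heights now [2 3 0 0 0], max=3
Drop 2: Z rot0 at col 2 lands with bottom-row=0; cleared 0 line(s) (total 0); column heights now [2 3 2 2 1], max=3
Drop 3: T rot3 at col 0 lands with bottom-row=3; cleared 0 line(s) (total 0); column heights now [5 6 2 2 1], max=6
Drop 4: Z rot2 at col 2 lands with bottom-row=2; cleared 0 line(s) (total 0); column heights now [5 6 4 4 3], max=6
Drop 5: J rot3 at col 2 lands with bottom-row=4; cleared 0 line(s) (total 0); column heights now [5 6 5 7 3], max=7

Answer: .....
.....
.....
...#.
.#.#.
####.
.###.
.#.##
####.
.#.##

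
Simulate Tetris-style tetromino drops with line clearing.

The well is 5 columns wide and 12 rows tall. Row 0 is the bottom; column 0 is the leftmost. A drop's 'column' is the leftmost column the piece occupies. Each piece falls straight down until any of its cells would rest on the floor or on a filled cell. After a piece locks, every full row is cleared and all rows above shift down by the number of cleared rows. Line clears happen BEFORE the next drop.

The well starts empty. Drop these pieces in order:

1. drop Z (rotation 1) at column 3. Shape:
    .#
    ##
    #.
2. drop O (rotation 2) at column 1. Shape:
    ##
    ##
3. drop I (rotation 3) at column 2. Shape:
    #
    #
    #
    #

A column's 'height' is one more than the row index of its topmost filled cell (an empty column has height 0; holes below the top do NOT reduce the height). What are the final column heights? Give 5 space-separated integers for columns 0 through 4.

Drop 1: Z rot1 at col 3 lands with bottom-row=0; cleared 0 line(s) (total 0); column heights now [0 0 0 2 3], max=3
Drop 2: O rot2 at col 1 lands with bottom-row=0; cleared 0 line(s) (total 0); column heights now [0 2 2 2 3], max=3
Drop 3: I rot3 at col 2 lands with bottom-row=2; cleared 0 line(s) (total 0); column heights now [0 2 6 2 3], max=6

Answer: 0 2 6 2 3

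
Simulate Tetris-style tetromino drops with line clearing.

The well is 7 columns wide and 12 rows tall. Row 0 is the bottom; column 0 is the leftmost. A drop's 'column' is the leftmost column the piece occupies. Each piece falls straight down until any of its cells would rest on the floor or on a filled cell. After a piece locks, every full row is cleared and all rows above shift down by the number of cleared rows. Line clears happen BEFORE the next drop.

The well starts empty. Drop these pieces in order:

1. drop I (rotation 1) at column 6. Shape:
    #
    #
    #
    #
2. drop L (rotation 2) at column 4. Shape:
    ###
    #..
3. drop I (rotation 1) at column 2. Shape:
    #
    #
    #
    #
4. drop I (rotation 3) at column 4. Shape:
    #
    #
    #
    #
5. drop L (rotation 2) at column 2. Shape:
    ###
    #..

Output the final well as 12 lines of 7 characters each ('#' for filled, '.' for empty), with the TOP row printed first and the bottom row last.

Answer: .......
.......
..###..
..#.#..
....#..
....#..
....#..
....###
..#.#.#
..#...#
..#...#
..#...#

Derivation:
Drop 1: I rot1 at col 6 lands with bottom-row=0; cleared 0 line(s) (total 0); column heights now [0 0 0 0 0 0 4], max=4
Drop 2: L rot2 at col 4 lands with bottom-row=3; cleared 0 line(s) (total 0); column heights now [0 0 0 0 5 5 5], max=5
Drop 3: I rot1 at col 2 lands with bottom-row=0; cleared 0 line(s) (total 0); column heights now [0 0 4 0 5 5 5], max=5
Drop 4: I rot3 at col 4 lands with bottom-row=5; cleared 0 line(s) (total 0); column heights now [0 0 4 0 9 5 5], max=9
Drop 5: L rot2 at col 2 lands with bottom-row=8; cleared 0 line(s) (total 0); column heights now [0 0 10 10 10 5 5], max=10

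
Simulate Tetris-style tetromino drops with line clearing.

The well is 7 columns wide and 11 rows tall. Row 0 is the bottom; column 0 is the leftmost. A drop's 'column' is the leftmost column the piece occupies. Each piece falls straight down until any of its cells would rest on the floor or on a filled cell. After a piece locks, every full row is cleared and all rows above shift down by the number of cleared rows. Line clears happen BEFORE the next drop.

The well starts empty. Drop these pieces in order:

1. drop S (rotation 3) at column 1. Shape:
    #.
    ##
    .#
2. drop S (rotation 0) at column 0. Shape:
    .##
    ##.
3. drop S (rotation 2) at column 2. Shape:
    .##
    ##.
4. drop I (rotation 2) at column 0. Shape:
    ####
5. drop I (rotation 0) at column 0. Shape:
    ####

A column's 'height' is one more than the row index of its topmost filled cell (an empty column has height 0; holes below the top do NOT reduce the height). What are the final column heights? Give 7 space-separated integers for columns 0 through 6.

Drop 1: S rot3 at col 1 lands with bottom-row=0; cleared 0 line(s) (total 0); column heights now [0 3 2 0 0 0 0], max=3
Drop 2: S rot0 at col 0 lands with bottom-row=3; cleared 0 line(s) (total 0); column heights now [4 5 5 0 0 0 0], max=5
Drop 3: S rot2 at col 2 lands with bottom-row=5; cleared 0 line(s) (total 0); column heights now [4 5 6 7 7 0 0], max=7
Drop 4: I rot2 at col 0 lands with bottom-row=7; cleared 0 line(s) (total 0); column heights now [8 8 8 8 7 0 0], max=8
Drop 5: I rot0 at col 0 lands with bottom-row=8; cleared 0 line(s) (total 0); column heights now [9 9 9 9 7 0 0], max=9

Answer: 9 9 9 9 7 0 0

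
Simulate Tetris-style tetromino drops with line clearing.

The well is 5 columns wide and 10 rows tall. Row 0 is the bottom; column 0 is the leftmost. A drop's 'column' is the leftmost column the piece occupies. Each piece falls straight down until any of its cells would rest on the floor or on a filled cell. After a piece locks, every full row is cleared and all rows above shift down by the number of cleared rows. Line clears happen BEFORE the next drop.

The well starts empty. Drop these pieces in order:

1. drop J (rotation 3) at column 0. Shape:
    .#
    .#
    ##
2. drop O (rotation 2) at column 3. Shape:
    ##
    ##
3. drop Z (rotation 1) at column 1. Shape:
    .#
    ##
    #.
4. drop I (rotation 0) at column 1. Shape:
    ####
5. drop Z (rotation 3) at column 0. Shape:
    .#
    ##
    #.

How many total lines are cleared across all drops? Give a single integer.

Answer: 1

Derivation:
Drop 1: J rot3 at col 0 lands with bottom-row=0; cleared 0 line(s) (total 0); column heights now [1 3 0 0 0], max=3
Drop 2: O rot2 at col 3 lands with bottom-row=0; cleared 0 line(s) (total 0); column heights now [1 3 0 2 2], max=3
Drop 3: Z rot1 at col 1 lands with bottom-row=3; cleared 0 line(s) (total 0); column heights now [1 5 6 2 2], max=6
Drop 4: I rot0 at col 1 lands with bottom-row=6; cleared 0 line(s) (total 0); column heights now [1 7 7 7 7], max=7
Drop 5: Z rot3 at col 0 lands with bottom-row=6; cleared 1 line(s) (total 1); column heights now [7 8 6 2 2], max=8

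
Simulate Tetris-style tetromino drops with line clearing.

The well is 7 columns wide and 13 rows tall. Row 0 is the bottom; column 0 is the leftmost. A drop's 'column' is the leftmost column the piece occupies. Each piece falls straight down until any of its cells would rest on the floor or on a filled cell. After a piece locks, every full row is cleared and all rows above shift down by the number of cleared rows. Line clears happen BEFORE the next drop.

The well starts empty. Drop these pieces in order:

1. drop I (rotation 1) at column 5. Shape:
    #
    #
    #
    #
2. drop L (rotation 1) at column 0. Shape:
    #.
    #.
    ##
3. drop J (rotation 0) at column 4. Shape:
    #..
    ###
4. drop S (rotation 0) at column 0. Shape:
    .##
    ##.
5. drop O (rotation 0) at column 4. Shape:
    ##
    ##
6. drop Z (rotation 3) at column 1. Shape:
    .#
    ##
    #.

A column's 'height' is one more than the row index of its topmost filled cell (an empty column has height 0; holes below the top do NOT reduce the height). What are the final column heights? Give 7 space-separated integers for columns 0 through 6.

Drop 1: I rot1 at col 5 lands with bottom-row=0; cleared 0 line(s) (total 0); column heights now [0 0 0 0 0 4 0], max=4
Drop 2: L rot1 at col 0 lands with bottom-row=0; cleared 0 line(s) (total 0); column heights now [3 1 0 0 0 4 0], max=4
Drop 3: J rot0 at col 4 lands with bottom-row=4; cleared 0 line(s) (total 0); column heights now [3 1 0 0 6 5 5], max=6
Drop 4: S rot0 at col 0 lands with bottom-row=3; cleared 0 line(s) (total 0); column heights now [4 5 5 0 6 5 5], max=6
Drop 5: O rot0 at col 4 lands with bottom-row=6; cleared 0 line(s) (total 0); column heights now [4 5 5 0 8 8 5], max=8
Drop 6: Z rot3 at col 1 lands with bottom-row=5; cleared 0 line(s) (total 0); column heights now [4 7 8 0 8 8 5], max=8

Answer: 4 7 8 0 8 8 5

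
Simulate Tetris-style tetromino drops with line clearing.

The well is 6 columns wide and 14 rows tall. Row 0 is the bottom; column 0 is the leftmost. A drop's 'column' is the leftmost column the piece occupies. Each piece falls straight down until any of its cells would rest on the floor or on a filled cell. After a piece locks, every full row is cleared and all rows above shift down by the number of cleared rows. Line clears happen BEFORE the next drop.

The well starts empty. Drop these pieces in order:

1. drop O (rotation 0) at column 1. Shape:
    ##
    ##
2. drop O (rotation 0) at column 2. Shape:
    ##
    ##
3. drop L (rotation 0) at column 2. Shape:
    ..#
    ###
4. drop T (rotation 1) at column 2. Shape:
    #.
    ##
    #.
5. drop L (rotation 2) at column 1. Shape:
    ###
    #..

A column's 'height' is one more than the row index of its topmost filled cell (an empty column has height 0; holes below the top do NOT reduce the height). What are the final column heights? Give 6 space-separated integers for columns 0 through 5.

Drop 1: O rot0 at col 1 lands with bottom-row=0; cleared 0 line(s) (total 0); column heights now [0 2 2 0 0 0], max=2
Drop 2: O rot0 at col 2 lands with bottom-row=2; cleared 0 line(s) (total 0); column heights now [0 2 4 4 0 0], max=4
Drop 3: L rot0 at col 2 lands with bottom-row=4; cleared 0 line(s) (total 0); column heights now [0 2 5 5 6 0], max=6
Drop 4: T rot1 at col 2 lands with bottom-row=5; cleared 0 line(s) (total 0); column heights now [0 2 8 7 6 0], max=8
Drop 5: L rot2 at col 1 lands with bottom-row=7; cleared 0 line(s) (total 0); column heights now [0 9 9 9 6 0], max=9

Answer: 0 9 9 9 6 0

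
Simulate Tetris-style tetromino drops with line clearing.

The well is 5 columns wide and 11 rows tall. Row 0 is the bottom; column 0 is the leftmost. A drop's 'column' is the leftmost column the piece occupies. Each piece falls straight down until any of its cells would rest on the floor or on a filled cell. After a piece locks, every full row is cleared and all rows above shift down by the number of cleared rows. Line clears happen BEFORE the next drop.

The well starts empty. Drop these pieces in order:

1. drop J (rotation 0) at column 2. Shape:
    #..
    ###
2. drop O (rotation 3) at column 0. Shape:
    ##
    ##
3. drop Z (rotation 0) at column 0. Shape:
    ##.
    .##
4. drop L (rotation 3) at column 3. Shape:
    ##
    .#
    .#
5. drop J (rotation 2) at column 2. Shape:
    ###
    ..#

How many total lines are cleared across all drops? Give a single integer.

Drop 1: J rot0 at col 2 lands with bottom-row=0; cleared 0 line(s) (total 0); column heights now [0 0 2 1 1], max=2
Drop 2: O rot3 at col 0 lands with bottom-row=0; cleared 1 line(s) (total 1); column heights now [1 1 1 0 0], max=1
Drop 3: Z rot0 at col 0 lands with bottom-row=1; cleared 0 line(s) (total 1); column heights now [3 3 2 0 0], max=3
Drop 4: L rot3 at col 3 lands with bottom-row=0; cleared 0 line(s) (total 1); column heights now [3 3 2 3 3], max=3
Drop 5: J rot2 at col 2 lands with bottom-row=3; cleared 0 line(s) (total 1); column heights now [3 3 5 5 5], max=5

Answer: 1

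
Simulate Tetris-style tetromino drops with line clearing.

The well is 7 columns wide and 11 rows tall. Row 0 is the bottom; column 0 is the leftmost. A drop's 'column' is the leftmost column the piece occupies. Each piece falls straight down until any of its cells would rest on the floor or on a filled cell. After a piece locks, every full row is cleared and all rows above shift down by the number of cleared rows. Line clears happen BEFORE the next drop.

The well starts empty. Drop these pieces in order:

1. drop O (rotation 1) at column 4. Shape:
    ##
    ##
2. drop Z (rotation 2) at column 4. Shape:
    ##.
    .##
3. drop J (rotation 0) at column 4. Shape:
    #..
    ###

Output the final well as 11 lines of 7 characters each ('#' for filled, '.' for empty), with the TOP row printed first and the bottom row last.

Answer: .......
.......
.......
.......
.......
....#..
....###
....##.
.....##
....##.
....##.

Derivation:
Drop 1: O rot1 at col 4 lands with bottom-row=0; cleared 0 line(s) (total 0); column heights now [0 0 0 0 2 2 0], max=2
Drop 2: Z rot2 at col 4 lands with bottom-row=2; cleared 0 line(s) (total 0); column heights now [0 0 0 0 4 4 3], max=4
Drop 3: J rot0 at col 4 lands with bottom-row=4; cleared 0 line(s) (total 0); column heights now [0 0 0 0 6 5 5], max=6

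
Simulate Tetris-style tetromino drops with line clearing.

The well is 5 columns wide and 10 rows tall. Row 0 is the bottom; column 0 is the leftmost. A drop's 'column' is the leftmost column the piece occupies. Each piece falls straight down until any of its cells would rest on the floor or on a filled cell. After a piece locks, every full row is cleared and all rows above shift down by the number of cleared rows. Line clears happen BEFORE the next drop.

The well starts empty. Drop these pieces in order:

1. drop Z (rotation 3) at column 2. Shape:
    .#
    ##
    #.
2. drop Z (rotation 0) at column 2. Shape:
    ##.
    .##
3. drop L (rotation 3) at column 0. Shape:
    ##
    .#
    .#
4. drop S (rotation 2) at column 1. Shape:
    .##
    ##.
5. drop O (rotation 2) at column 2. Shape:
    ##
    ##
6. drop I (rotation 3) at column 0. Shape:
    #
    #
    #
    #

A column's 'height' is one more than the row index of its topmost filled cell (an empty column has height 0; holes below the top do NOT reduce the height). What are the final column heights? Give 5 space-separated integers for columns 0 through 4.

Answer: 7 6 9 9 4

Derivation:
Drop 1: Z rot3 at col 2 lands with bottom-row=0; cleared 0 line(s) (total 0); column heights now [0 0 2 3 0], max=3
Drop 2: Z rot0 at col 2 lands with bottom-row=3; cleared 0 line(s) (total 0); column heights now [0 0 5 5 4], max=5
Drop 3: L rot3 at col 0 lands with bottom-row=0; cleared 0 line(s) (total 0); column heights now [3 3 5 5 4], max=5
Drop 4: S rot2 at col 1 lands with bottom-row=5; cleared 0 line(s) (total 0); column heights now [3 6 7 7 4], max=7
Drop 5: O rot2 at col 2 lands with bottom-row=7; cleared 0 line(s) (total 0); column heights now [3 6 9 9 4], max=9
Drop 6: I rot3 at col 0 lands with bottom-row=3; cleared 0 line(s) (total 0); column heights now [7 6 9 9 4], max=9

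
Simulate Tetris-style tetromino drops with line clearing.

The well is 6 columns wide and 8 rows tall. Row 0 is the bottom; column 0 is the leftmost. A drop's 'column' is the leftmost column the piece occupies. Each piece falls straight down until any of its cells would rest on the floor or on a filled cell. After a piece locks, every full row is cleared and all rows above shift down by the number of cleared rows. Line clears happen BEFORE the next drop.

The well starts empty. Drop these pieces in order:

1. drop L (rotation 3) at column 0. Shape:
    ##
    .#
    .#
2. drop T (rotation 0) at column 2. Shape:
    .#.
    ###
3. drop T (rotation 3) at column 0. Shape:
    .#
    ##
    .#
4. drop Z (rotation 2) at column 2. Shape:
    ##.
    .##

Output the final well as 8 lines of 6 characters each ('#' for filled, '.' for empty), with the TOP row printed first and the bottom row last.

Drop 1: L rot3 at col 0 lands with bottom-row=0; cleared 0 line(s) (total 0); column heights now [3 3 0 0 0 0], max=3
Drop 2: T rot0 at col 2 lands with bottom-row=0; cleared 0 line(s) (total 0); column heights now [3 3 1 2 1 0], max=3
Drop 3: T rot3 at col 0 lands with bottom-row=3; cleared 0 line(s) (total 0); column heights now [5 6 1 2 1 0], max=6
Drop 4: Z rot2 at col 2 lands with bottom-row=2; cleared 0 line(s) (total 0); column heights now [5 6 4 4 3 0], max=6

Answer: ......
......
.#....
##....
.###..
##.##.
.#.#..
.####.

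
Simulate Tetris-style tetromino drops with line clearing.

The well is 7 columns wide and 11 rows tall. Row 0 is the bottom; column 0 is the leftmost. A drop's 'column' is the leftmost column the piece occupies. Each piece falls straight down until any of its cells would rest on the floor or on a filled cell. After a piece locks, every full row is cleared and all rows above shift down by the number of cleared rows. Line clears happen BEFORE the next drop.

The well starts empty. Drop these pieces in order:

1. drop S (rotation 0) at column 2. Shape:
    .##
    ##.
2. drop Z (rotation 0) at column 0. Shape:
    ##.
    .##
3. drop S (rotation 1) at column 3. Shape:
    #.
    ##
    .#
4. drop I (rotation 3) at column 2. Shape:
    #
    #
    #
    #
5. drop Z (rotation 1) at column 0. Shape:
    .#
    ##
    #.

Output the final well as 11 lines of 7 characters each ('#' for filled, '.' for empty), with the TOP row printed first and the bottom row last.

Drop 1: S rot0 at col 2 lands with bottom-row=0; cleared 0 line(s) (total 0); column heights now [0 0 1 2 2 0 0], max=2
Drop 2: Z rot0 at col 0 lands with bottom-row=1; cleared 0 line(s) (total 0); column heights now [3 3 2 2 2 0 0], max=3
Drop 3: S rot1 at col 3 lands with bottom-row=2; cleared 0 line(s) (total 0); column heights now [3 3 2 5 4 0 0], max=5
Drop 4: I rot3 at col 2 lands with bottom-row=2; cleared 0 line(s) (total 0); column heights now [3 3 6 5 4 0 0], max=6
Drop 5: Z rot1 at col 0 lands with bottom-row=3; cleared 0 line(s) (total 0); column heights now [5 6 6 5 4 0 0], max=6

Answer: .......
.......
.......
.......
.......
.##....
####...
#.###..
###.#..
.####..
..##...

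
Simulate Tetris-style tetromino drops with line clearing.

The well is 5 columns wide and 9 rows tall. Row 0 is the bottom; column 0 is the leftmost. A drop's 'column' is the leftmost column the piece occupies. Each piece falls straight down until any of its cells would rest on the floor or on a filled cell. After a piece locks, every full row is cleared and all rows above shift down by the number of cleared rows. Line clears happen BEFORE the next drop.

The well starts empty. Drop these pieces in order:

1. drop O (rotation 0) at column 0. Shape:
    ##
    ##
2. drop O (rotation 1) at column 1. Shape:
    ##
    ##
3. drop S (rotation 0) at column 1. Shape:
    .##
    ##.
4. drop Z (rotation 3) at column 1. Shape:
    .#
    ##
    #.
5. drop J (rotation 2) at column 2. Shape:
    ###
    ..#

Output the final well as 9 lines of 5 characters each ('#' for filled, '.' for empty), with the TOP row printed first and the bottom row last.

Answer: ..###
..#.#
.##..
.###.
.##..
.##..
.##..
##...
##...

Derivation:
Drop 1: O rot0 at col 0 lands with bottom-row=0; cleared 0 line(s) (total 0); column heights now [2 2 0 0 0], max=2
Drop 2: O rot1 at col 1 lands with bottom-row=2; cleared 0 line(s) (total 0); column heights now [2 4 4 0 0], max=4
Drop 3: S rot0 at col 1 lands with bottom-row=4; cleared 0 line(s) (total 0); column heights now [2 5 6 6 0], max=6
Drop 4: Z rot3 at col 1 lands with bottom-row=5; cleared 0 line(s) (total 0); column heights now [2 7 8 6 0], max=8
Drop 5: J rot2 at col 2 lands with bottom-row=7; cleared 0 line(s) (total 0); column heights now [2 7 9 9 9], max=9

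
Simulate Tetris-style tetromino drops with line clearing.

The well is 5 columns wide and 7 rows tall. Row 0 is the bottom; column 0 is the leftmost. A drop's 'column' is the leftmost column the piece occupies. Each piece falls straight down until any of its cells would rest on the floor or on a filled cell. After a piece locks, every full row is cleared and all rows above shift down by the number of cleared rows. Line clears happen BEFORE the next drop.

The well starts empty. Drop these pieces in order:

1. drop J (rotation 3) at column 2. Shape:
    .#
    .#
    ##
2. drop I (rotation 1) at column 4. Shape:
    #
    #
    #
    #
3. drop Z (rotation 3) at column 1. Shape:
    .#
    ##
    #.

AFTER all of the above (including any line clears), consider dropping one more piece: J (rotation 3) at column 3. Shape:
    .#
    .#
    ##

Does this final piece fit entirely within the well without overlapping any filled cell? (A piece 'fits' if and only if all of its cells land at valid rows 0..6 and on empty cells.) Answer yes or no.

Answer: yes

Derivation:
Drop 1: J rot3 at col 2 lands with bottom-row=0; cleared 0 line(s) (total 0); column heights now [0 0 1 3 0], max=3
Drop 2: I rot1 at col 4 lands with bottom-row=0; cleared 0 line(s) (total 0); column heights now [0 0 1 3 4], max=4
Drop 3: Z rot3 at col 1 lands with bottom-row=0; cleared 0 line(s) (total 0); column heights now [0 2 3 3 4], max=4
Test piece J rot3 at col 3 (width 2): heights before test = [0 2 3 3 4]; fits = True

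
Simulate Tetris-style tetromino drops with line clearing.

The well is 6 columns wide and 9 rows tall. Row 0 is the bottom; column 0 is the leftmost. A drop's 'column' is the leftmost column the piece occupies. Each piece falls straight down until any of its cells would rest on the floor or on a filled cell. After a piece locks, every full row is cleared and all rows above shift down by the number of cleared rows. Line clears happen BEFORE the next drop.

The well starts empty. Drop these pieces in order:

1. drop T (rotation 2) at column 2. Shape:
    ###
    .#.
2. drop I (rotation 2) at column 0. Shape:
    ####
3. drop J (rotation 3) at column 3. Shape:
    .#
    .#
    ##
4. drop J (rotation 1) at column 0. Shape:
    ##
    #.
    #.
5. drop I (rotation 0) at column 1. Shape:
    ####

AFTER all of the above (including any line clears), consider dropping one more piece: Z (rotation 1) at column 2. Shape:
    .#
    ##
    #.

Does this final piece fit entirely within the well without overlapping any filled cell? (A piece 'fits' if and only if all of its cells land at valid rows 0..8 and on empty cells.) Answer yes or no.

Drop 1: T rot2 at col 2 lands with bottom-row=0; cleared 0 line(s) (total 0); column heights now [0 0 2 2 2 0], max=2
Drop 2: I rot2 at col 0 lands with bottom-row=2; cleared 0 line(s) (total 0); column heights now [3 3 3 3 2 0], max=3
Drop 3: J rot3 at col 3 lands with bottom-row=3; cleared 0 line(s) (total 0); column heights now [3 3 3 4 6 0], max=6
Drop 4: J rot1 at col 0 lands with bottom-row=3; cleared 0 line(s) (total 0); column heights now [6 6 3 4 6 0], max=6
Drop 5: I rot0 at col 1 lands with bottom-row=6; cleared 0 line(s) (total 0); column heights now [6 7 7 7 7 0], max=7
Test piece Z rot1 at col 2 (width 2): heights before test = [6 7 7 7 7 0]; fits = False

Answer: no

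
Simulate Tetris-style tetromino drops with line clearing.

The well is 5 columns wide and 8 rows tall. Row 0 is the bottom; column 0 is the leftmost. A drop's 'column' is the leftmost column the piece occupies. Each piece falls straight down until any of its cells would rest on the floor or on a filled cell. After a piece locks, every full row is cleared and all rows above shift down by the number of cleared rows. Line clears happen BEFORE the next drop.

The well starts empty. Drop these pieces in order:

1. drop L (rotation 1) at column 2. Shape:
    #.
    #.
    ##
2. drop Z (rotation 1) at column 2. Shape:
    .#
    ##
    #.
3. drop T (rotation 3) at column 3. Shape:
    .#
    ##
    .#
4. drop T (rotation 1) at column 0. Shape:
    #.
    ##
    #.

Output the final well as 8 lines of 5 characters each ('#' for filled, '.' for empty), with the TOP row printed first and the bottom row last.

Answer: ....#
...##
...##
..##.
..#..
#.#..
###..
#.##.

Derivation:
Drop 1: L rot1 at col 2 lands with bottom-row=0; cleared 0 line(s) (total 0); column heights now [0 0 3 1 0], max=3
Drop 2: Z rot1 at col 2 lands with bottom-row=3; cleared 0 line(s) (total 0); column heights now [0 0 5 6 0], max=6
Drop 3: T rot3 at col 3 lands with bottom-row=5; cleared 0 line(s) (total 0); column heights now [0 0 5 7 8], max=8
Drop 4: T rot1 at col 0 lands with bottom-row=0; cleared 0 line(s) (total 0); column heights now [3 2 5 7 8], max=8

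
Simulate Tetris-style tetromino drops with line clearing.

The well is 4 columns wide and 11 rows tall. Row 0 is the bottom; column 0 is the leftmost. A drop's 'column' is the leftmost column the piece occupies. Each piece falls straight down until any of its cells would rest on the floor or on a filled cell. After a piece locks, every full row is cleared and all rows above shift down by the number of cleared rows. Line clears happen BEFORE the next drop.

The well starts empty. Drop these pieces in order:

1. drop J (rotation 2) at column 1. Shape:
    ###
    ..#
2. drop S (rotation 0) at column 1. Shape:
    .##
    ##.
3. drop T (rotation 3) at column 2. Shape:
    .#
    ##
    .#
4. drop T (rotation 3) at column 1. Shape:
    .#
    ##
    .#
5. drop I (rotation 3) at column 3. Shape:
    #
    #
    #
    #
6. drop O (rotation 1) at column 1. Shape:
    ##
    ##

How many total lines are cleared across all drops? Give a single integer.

Answer: 0

Derivation:
Drop 1: J rot2 at col 1 lands with bottom-row=0; cleared 0 line(s) (total 0); column heights now [0 2 2 2], max=2
Drop 2: S rot0 at col 1 lands with bottom-row=2; cleared 0 line(s) (total 0); column heights now [0 3 4 4], max=4
Drop 3: T rot3 at col 2 lands with bottom-row=4; cleared 0 line(s) (total 0); column heights now [0 3 6 7], max=7
Drop 4: T rot3 at col 1 lands with bottom-row=6; cleared 0 line(s) (total 0); column heights now [0 8 9 7], max=9
Drop 5: I rot3 at col 3 lands with bottom-row=7; cleared 0 line(s) (total 0); column heights now [0 8 9 11], max=11
Drop 6: O rot1 at col 1 lands with bottom-row=9; cleared 0 line(s) (total 0); column heights now [0 11 11 11], max=11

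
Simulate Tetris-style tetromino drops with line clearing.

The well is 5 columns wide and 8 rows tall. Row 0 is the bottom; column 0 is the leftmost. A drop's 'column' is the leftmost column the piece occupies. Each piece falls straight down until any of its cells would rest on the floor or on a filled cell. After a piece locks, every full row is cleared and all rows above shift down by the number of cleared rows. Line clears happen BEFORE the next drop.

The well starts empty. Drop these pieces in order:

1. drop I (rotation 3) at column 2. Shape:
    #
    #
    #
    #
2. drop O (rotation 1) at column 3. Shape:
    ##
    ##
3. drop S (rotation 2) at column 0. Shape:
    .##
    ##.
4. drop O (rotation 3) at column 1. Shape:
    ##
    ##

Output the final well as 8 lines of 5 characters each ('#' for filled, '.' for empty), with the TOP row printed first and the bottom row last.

Answer: .....
.##..
.##..
.##..
###..
..#..
..###
..###

Derivation:
Drop 1: I rot3 at col 2 lands with bottom-row=0; cleared 0 line(s) (total 0); column heights now [0 0 4 0 0], max=4
Drop 2: O rot1 at col 3 lands with bottom-row=0; cleared 0 line(s) (total 0); column heights now [0 0 4 2 2], max=4
Drop 3: S rot2 at col 0 lands with bottom-row=3; cleared 0 line(s) (total 0); column heights now [4 5 5 2 2], max=5
Drop 4: O rot3 at col 1 lands with bottom-row=5; cleared 0 line(s) (total 0); column heights now [4 7 7 2 2], max=7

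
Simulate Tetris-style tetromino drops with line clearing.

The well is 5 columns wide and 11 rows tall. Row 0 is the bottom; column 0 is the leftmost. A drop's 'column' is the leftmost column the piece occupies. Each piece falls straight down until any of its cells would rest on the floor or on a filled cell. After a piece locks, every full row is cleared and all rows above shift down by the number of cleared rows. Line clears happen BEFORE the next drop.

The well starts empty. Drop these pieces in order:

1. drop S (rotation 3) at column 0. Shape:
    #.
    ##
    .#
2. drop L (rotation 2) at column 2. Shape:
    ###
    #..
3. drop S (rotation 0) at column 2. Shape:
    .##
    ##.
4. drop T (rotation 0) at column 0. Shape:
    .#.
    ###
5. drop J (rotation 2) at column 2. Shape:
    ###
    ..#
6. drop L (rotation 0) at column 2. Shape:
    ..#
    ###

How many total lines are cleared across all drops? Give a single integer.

Drop 1: S rot3 at col 0 lands with bottom-row=0; cleared 0 line(s) (total 0); column heights now [3 2 0 0 0], max=3
Drop 2: L rot2 at col 2 lands with bottom-row=0; cleared 1 line(s) (total 1); column heights now [2 1 1 0 0], max=2
Drop 3: S rot0 at col 2 lands with bottom-row=1; cleared 0 line(s) (total 1); column heights now [2 1 2 3 3], max=3
Drop 4: T rot0 at col 0 lands with bottom-row=2; cleared 1 line(s) (total 2); column heights now [2 3 2 2 0], max=3
Drop 5: J rot2 at col 2 lands with bottom-row=1; cleared 0 line(s) (total 2); column heights now [2 3 3 3 3], max=3
Drop 6: L rot0 at col 2 lands with bottom-row=3; cleared 0 line(s) (total 2); column heights now [2 3 4 4 5], max=5

Answer: 2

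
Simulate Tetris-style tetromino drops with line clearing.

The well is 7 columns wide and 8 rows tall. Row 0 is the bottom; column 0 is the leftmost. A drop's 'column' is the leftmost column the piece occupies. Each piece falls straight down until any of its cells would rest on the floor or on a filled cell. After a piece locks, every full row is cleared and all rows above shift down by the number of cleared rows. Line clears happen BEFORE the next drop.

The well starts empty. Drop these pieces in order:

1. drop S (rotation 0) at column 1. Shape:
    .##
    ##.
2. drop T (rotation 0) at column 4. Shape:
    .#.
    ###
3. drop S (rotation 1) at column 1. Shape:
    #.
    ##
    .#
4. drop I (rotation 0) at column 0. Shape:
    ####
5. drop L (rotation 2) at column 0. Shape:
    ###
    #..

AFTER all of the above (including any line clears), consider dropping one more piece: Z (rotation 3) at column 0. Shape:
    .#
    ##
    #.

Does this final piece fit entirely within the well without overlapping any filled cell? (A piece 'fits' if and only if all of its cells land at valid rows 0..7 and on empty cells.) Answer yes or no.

Answer: no

Derivation:
Drop 1: S rot0 at col 1 lands with bottom-row=0; cleared 0 line(s) (total 0); column heights now [0 1 2 2 0 0 0], max=2
Drop 2: T rot0 at col 4 lands with bottom-row=0; cleared 0 line(s) (total 0); column heights now [0 1 2 2 1 2 1], max=2
Drop 3: S rot1 at col 1 lands with bottom-row=2; cleared 0 line(s) (total 0); column heights now [0 5 4 2 1 2 1], max=5
Drop 4: I rot0 at col 0 lands with bottom-row=5; cleared 0 line(s) (total 0); column heights now [6 6 6 6 1 2 1], max=6
Drop 5: L rot2 at col 0 lands with bottom-row=6; cleared 0 line(s) (total 0); column heights now [8 8 8 6 1 2 1], max=8
Test piece Z rot3 at col 0 (width 2): heights before test = [8 8 8 6 1 2 1]; fits = False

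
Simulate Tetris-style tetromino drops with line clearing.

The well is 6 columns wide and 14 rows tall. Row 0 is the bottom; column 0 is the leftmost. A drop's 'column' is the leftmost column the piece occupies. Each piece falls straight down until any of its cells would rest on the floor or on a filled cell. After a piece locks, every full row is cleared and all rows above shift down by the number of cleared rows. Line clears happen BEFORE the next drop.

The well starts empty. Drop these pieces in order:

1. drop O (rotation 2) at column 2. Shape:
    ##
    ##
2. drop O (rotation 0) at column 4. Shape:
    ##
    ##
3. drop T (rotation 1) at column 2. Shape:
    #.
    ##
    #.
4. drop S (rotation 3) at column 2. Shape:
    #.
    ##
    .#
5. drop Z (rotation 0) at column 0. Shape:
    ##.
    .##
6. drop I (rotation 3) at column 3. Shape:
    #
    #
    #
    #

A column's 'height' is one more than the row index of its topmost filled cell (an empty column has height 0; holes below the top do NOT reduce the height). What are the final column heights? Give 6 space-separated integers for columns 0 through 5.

Drop 1: O rot2 at col 2 lands with bottom-row=0; cleared 0 line(s) (total 0); column heights now [0 0 2 2 0 0], max=2
Drop 2: O rot0 at col 4 lands with bottom-row=0; cleared 0 line(s) (total 0); column heights now [0 0 2 2 2 2], max=2
Drop 3: T rot1 at col 2 lands with bottom-row=2; cleared 0 line(s) (total 0); column heights now [0 0 5 4 2 2], max=5
Drop 4: S rot3 at col 2 lands with bottom-row=4; cleared 0 line(s) (total 0); column heights now [0 0 7 6 2 2], max=7
Drop 5: Z rot0 at col 0 lands with bottom-row=7; cleared 0 line(s) (total 0); column heights now [9 9 8 6 2 2], max=9
Drop 6: I rot3 at col 3 lands with bottom-row=6; cleared 0 line(s) (total 0); column heights now [9 9 8 10 2 2], max=10

Answer: 9 9 8 10 2 2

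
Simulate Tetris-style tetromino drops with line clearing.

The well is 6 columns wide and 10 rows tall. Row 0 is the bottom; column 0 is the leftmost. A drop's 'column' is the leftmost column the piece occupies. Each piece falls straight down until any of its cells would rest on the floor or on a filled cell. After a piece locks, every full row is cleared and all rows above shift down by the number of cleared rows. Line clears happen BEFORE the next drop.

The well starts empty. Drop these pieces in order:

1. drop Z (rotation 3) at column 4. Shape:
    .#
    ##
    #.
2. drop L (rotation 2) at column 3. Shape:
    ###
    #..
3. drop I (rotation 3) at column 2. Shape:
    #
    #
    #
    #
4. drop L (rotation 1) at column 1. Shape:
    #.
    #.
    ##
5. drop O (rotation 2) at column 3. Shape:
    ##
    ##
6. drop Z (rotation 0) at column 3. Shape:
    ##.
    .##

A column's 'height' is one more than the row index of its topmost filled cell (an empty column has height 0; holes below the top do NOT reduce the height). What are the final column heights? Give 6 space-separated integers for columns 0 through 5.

Drop 1: Z rot3 at col 4 lands with bottom-row=0; cleared 0 line(s) (total 0); column heights now [0 0 0 0 2 3], max=3
Drop 2: L rot2 at col 3 lands with bottom-row=2; cleared 0 line(s) (total 0); column heights now [0 0 0 4 4 4], max=4
Drop 3: I rot3 at col 2 lands with bottom-row=0; cleared 0 line(s) (total 0); column heights now [0 0 4 4 4 4], max=4
Drop 4: L rot1 at col 1 lands with bottom-row=4; cleared 0 line(s) (total 0); column heights now [0 7 5 4 4 4], max=7
Drop 5: O rot2 at col 3 lands with bottom-row=4; cleared 0 line(s) (total 0); column heights now [0 7 5 6 6 4], max=7
Drop 6: Z rot0 at col 3 lands with bottom-row=6; cleared 0 line(s) (total 0); column heights now [0 7 5 8 8 7], max=8

Answer: 0 7 5 8 8 7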